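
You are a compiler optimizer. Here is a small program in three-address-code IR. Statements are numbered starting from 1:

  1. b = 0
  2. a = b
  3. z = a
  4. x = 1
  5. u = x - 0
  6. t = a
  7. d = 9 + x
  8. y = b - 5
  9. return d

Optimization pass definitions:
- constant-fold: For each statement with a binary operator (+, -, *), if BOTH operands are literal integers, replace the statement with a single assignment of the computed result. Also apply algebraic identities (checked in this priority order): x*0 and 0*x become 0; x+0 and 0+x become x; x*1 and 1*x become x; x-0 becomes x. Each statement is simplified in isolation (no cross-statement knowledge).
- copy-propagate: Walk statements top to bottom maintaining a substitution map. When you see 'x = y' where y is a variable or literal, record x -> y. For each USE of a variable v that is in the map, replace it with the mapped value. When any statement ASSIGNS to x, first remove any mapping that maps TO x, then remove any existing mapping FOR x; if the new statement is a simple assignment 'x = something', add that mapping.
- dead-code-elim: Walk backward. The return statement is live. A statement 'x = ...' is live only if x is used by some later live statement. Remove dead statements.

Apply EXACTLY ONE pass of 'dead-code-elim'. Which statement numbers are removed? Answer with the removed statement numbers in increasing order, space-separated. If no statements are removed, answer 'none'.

Answer: 1 2 3 5 6 8

Derivation:
Backward liveness scan:
Stmt 1 'b = 0': DEAD (b not in live set [])
Stmt 2 'a = b': DEAD (a not in live set [])
Stmt 3 'z = a': DEAD (z not in live set [])
Stmt 4 'x = 1': KEEP (x is live); live-in = []
Stmt 5 'u = x - 0': DEAD (u not in live set ['x'])
Stmt 6 't = a': DEAD (t not in live set ['x'])
Stmt 7 'd = 9 + x': KEEP (d is live); live-in = ['x']
Stmt 8 'y = b - 5': DEAD (y not in live set ['d'])
Stmt 9 'return d': KEEP (return); live-in = ['d']
Removed statement numbers: [1, 2, 3, 5, 6, 8]
Surviving IR:
  x = 1
  d = 9 + x
  return d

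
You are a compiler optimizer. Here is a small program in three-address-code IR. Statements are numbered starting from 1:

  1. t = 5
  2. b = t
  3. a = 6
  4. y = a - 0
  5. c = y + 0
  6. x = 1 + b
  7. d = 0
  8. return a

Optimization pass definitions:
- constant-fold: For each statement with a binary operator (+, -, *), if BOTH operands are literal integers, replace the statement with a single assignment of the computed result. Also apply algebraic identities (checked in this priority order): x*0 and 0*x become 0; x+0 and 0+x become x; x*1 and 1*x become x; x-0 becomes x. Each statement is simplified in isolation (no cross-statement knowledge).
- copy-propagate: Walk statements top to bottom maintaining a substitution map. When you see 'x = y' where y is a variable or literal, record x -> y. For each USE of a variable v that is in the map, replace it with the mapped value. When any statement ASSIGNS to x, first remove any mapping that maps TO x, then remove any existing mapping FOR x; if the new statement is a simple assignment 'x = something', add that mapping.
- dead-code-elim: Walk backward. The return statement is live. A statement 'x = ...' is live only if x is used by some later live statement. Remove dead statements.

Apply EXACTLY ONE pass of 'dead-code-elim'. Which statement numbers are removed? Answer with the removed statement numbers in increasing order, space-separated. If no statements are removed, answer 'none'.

Answer: 1 2 4 5 6 7

Derivation:
Backward liveness scan:
Stmt 1 't = 5': DEAD (t not in live set [])
Stmt 2 'b = t': DEAD (b not in live set [])
Stmt 3 'a = 6': KEEP (a is live); live-in = []
Stmt 4 'y = a - 0': DEAD (y not in live set ['a'])
Stmt 5 'c = y + 0': DEAD (c not in live set ['a'])
Stmt 6 'x = 1 + b': DEAD (x not in live set ['a'])
Stmt 7 'd = 0': DEAD (d not in live set ['a'])
Stmt 8 'return a': KEEP (return); live-in = ['a']
Removed statement numbers: [1, 2, 4, 5, 6, 7]
Surviving IR:
  a = 6
  return a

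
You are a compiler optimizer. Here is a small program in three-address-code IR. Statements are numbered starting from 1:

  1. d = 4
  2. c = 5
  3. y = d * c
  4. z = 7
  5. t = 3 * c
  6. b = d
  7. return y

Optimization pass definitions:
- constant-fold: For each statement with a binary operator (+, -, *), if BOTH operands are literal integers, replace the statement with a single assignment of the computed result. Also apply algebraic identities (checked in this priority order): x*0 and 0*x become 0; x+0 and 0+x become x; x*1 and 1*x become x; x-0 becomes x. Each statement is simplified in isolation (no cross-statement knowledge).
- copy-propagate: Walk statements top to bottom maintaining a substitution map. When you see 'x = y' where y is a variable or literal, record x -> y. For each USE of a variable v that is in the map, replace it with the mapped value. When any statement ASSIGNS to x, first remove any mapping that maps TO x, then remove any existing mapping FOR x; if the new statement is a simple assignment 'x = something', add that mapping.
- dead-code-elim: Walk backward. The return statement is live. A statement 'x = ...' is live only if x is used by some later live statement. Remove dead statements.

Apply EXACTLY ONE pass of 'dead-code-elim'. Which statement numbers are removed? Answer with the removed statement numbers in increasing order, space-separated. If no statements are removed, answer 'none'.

Answer: 4 5 6

Derivation:
Backward liveness scan:
Stmt 1 'd = 4': KEEP (d is live); live-in = []
Stmt 2 'c = 5': KEEP (c is live); live-in = ['d']
Stmt 3 'y = d * c': KEEP (y is live); live-in = ['c', 'd']
Stmt 4 'z = 7': DEAD (z not in live set ['y'])
Stmt 5 't = 3 * c': DEAD (t not in live set ['y'])
Stmt 6 'b = d': DEAD (b not in live set ['y'])
Stmt 7 'return y': KEEP (return); live-in = ['y']
Removed statement numbers: [4, 5, 6]
Surviving IR:
  d = 4
  c = 5
  y = d * c
  return y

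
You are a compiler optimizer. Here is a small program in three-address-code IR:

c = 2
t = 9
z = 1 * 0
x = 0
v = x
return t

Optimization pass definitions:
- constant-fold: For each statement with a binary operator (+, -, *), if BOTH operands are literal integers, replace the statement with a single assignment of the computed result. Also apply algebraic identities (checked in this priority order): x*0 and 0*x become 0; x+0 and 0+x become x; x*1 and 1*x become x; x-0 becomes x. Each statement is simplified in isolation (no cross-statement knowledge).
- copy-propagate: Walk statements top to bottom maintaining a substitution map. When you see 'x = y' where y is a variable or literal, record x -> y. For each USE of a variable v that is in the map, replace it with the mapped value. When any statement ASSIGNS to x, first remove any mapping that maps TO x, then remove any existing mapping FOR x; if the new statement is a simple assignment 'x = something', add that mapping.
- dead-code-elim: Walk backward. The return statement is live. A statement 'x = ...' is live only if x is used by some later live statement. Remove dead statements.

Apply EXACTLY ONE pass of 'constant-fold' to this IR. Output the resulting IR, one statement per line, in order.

Applying constant-fold statement-by-statement:
  [1] c = 2  (unchanged)
  [2] t = 9  (unchanged)
  [3] z = 1 * 0  -> z = 0
  [4] x = 0  (unchanged)
  [5] v = x  (unchanged)
  [6] return t  (unchanged)
Result (6 stmts):
  c = 2
  t = 9
  z = 0
  x = 0
  v = x
  return t

Answer: c = 2
t = 9
z = 0
x = 0
v = x
return t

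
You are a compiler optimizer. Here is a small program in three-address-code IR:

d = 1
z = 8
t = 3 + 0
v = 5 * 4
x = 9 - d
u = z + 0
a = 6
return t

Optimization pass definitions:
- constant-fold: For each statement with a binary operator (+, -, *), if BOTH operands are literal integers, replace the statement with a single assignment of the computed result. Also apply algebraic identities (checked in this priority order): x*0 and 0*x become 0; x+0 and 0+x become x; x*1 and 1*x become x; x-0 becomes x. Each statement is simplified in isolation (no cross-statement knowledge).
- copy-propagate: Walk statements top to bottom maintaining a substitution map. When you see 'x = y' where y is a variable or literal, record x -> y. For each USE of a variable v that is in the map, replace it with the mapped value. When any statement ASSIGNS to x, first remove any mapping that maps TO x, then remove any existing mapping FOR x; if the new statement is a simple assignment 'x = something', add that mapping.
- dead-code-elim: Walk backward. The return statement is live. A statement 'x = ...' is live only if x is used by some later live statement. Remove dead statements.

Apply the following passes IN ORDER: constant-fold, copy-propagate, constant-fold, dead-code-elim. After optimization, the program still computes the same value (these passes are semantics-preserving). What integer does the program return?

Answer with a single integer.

Initial IR:
  d = 1
  z = 8
  t = 3 + 0
  v = 5 * 4
  x = 9 - d
  u = z + 0
  a = 6
  return t
After constant-fold (8 stmts):
  d = 1
  z = 8
  t = 3
  v = 20
  x = 9 - d
  u = z
  a = 6
  return t
After copy-propagate (8 stmts):
  d = 1
  z = 8
  t = 3
  v = 20
  x = 9 - 1
  u = 8
  a = 6
  return 3
After constant-fold (8 stmts):
  d = 1
  z = 8
  t = 3
  v = 20
  x = 8
  u = 8
  a = 6
  return 3
After dead-code-elim (1 stmts):
  return 3
Evaluate:
  d = 1  =>  d = 1
  z = 8  =>  z = 8
  t = 3 + 0  =>  t = 3
  v = 5 * 4  =>  v = 20
  x = 9 - d  =>  x = 8
  u = z + 0  =>  u = 8
  a = 6  =>  a = 6
  return t = 3

Answer: 3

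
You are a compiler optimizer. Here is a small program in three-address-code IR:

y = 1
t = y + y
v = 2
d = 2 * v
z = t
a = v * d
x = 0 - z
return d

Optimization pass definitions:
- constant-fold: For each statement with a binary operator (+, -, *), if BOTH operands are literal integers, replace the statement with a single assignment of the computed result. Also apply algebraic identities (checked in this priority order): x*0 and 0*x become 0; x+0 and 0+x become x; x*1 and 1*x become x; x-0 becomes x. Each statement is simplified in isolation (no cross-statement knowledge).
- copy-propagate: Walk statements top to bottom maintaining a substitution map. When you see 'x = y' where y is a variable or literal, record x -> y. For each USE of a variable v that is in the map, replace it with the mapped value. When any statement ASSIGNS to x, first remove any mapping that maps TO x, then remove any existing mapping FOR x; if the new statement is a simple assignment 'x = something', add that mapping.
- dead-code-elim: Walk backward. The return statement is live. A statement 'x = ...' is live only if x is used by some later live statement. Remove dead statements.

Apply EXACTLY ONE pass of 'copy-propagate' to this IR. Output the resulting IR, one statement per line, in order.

Answer: y = 1
t = 1 + 1
v = 2
d = 2 * 2
z = t
a = 2 * d
x = 0 - t
return d

Derivation:
Applying copy-propagate statement-by-statement:
  [1] y = 1  (unchanged)
  [2] t = y + y  -> t = 1 + 1
  [3] v = 2  (unchanged)
  [4] d = 2 * v  -> d = 2 * 2
  [5] z = t  (unchanged)
  [6] a = v * d  -> a = 2 * d
  [7] x = 0 - z  -> x = 0 - t
  [8] return d  (unchanged)
Result (8 stmts):
  y = 1
  t = 1 + 1
  v = 2
  d = 2 * 2
  z = t
  a = 2 * d
  x = 0 - t
  return d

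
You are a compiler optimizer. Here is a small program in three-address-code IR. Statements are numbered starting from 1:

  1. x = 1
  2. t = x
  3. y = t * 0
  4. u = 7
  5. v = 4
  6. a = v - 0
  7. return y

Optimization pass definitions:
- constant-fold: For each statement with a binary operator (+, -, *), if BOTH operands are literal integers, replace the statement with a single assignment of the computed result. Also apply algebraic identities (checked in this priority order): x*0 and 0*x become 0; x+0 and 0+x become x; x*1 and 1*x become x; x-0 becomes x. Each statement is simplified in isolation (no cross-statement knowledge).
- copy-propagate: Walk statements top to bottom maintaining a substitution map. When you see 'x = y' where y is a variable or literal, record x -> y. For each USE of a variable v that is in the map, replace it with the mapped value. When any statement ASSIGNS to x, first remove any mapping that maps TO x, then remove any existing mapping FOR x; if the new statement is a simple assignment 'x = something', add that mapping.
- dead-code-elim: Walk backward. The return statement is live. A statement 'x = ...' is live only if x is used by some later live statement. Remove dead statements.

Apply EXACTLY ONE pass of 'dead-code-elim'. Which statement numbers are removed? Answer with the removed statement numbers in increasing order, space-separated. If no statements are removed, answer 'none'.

Backward liveness scan:
Stmt 1 'x = 1': KEEP (x is live); live-in = []
Stmt 2 't = x': KEEP (t is live); live-in = ['x']
Stmt 3 'y = t * 0': KEEP (y is live); live-in = ['t']
Stmt 4 'u = 7': DEAD (u not in live set ['y'])
Stmt 5 'v = 4': DEAD (v not in live set ['y'])
Stmt 6 'a = v - 0': DEAD (a not in live set ['y'])
Stmt 7 'return y': KEEP (return); live-in = ['y']
Removed statement numbers: [4, 5, 6]
Surviving IR:
  x = 1
  t = x
  y = t * 0
  return y

Answer: 4 5 6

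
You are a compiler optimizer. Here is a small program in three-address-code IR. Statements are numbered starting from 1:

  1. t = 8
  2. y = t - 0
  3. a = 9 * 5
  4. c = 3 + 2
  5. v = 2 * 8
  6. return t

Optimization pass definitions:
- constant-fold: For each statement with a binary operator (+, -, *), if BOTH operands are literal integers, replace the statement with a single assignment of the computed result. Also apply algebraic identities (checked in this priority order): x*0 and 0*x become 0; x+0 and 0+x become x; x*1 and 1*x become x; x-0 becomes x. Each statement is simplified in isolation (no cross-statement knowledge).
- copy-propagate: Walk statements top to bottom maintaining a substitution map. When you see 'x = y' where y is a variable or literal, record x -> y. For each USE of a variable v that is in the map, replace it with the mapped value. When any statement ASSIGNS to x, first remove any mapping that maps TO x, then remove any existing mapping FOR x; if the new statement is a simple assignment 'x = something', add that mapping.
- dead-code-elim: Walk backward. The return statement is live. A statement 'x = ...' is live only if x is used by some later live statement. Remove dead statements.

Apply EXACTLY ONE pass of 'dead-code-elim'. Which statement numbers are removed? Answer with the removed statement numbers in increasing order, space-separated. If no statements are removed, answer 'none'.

Backward liveness scan:
Stmt 1 't = 8': KEEP (t is live); live-in = []
Stmt 2 'y = t - 0': DEAD (y not in live set ['t'])
Stmt 3 'a = 9 * 5': DEAD (a not in live set ['t'])
Stmt 4 'c = 3 + 2': DEAD (c not in live set ['t'])
Stmt 5 'v = 2 * 8': DEAD (v not in live set ['t'])
Stmt 6 'return t': KEEP (return); live-in = ['t']
Removed statement numbers: [2, 3, 4, 5]
Surviving IR:
  t = 8
  return t

Answer: 2 3 4 5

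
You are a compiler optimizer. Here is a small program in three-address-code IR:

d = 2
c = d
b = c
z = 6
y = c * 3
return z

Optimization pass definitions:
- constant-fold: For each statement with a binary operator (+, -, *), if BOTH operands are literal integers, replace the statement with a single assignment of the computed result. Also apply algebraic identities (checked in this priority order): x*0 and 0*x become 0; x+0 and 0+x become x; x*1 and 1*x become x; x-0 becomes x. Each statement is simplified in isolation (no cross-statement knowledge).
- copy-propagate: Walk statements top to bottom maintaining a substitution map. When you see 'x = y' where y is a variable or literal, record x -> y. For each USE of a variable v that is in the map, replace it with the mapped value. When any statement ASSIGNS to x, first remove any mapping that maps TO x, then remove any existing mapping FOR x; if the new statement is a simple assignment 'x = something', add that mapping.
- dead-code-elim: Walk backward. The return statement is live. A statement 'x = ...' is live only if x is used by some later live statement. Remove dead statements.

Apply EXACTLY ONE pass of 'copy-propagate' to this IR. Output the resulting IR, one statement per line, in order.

Answer: d = 2
c = 2
b = 2
z = 6
y = 2 * 3
return 6

Derivation:
Applying copy-propagate statement-by-statement:
  [1] d = 2  (unchanged)
  [2] c = d  -> c = 2
  [3] b = c  -> b = 2
  [4] z = 6  (unchanged)
  [5] y = c * 3  -> y = 2 * 3
  [6] return z  -> return 6
Result (6 stmts):
  d = 2
  c = 2
  b = 2
  z = 6
  y = 2 * 3
  return 6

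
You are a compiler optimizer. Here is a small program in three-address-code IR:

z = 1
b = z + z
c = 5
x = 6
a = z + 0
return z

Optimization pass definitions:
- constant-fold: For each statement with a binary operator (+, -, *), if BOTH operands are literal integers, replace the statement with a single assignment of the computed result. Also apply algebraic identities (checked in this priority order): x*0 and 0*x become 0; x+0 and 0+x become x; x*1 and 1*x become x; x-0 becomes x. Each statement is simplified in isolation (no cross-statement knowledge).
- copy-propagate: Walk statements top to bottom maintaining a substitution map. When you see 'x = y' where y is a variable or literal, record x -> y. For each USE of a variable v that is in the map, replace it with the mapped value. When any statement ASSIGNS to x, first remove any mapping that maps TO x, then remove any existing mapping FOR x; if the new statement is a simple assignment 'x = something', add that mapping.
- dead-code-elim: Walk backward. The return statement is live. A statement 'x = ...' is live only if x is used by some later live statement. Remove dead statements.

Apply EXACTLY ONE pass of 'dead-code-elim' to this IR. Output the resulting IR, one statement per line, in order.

Applying dead-code-elim statement-by-statement:
  [6] return z  -> KEEP (return); live=['z']
  [5] a = z + 0  -> DEAD (a not live)
  [4] x = 6  -> DEAD (x not live)
  [3] c = 5  -> DEAD (c not live)
  [2] b = z + z  -> DEAD (b not live)
  [1] z = 1  -> KEEP; live=[]
Result (2 stmts):
  z = 1
  return z

Answer: z = 1
return z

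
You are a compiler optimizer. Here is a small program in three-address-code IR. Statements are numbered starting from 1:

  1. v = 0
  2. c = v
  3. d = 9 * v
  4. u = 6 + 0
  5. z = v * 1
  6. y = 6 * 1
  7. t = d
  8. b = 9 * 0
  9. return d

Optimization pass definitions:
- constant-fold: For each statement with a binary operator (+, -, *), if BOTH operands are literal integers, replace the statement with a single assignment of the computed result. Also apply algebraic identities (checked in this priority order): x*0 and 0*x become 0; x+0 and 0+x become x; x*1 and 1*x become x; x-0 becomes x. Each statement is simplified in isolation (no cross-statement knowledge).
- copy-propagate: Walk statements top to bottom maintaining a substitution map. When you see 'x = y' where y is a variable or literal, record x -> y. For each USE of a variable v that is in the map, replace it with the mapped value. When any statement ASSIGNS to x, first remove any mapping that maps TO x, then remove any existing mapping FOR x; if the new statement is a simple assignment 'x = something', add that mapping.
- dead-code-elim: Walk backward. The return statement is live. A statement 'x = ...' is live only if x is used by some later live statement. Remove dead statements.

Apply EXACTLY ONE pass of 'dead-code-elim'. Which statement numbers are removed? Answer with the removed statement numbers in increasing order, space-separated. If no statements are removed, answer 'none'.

Answer: 2 4 5 6 7 8

Derivation:
Backward liveness scan:
Stmt 1 'v = 0': KEEP (v is live); live-in = []
Stmt 2 'c = v': DEAD (c not in live set ['v'])
Stmt 3 'd = 9 * v': KEEP (d is live); live-in = ['v']
Stmt 4 'u = 6 + 0': DEAD (u not in live set ['d'])
Stmt 5 'z = v * 1': DEAD (z not in live set ['d'])
Stmt 6 'y = 6 * 1': DEAD (y not in live set ['d'])
Stmt 7 't = d': DEAD (t not in live set ['d'])
Stmt 8 'b = 9 * 0': DEAD (b not in live set ['d'])
Stmt 9 'return d': KEEP (return); live-in = ['d']
Removed statement numbers: [2, 4, 5, 6, 7, 8]
Surviving IR:
  v = 0
  d = 9 * v
  return d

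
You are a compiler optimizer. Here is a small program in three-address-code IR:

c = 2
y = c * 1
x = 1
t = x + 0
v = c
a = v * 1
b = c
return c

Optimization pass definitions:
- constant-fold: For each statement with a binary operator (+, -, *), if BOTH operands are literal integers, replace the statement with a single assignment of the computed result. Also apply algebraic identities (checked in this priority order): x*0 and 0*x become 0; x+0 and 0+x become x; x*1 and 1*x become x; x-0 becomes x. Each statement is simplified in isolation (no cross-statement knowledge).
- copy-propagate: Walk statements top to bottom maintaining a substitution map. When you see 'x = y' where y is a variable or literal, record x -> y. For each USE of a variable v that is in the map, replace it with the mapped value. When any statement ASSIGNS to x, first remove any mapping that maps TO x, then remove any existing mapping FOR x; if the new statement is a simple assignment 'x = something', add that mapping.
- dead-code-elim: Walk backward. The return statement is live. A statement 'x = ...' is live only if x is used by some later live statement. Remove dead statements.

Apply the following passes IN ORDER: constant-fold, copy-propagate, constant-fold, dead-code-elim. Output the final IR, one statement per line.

Answer: return 2

Derivation:
Initial IR:
  c = 2
  y = c * 1
  x = 1
  t = x + 0
  v = c
  a = v * 1
  b = c
  return c
After constant-fold (8 stmts):
  c = 2
  y = c
  x = 1
  t = x
  v = c
  a = v
  b = c
  return c
After copy-propagate (8 stmts):
  c = 2
  y = 2
  x = 1
  t = 1
  v = 2
  a = 2
  b = 2
  return 2
After constant-fold (8 stmts):
  c = 2
  y = 2
  x = 1
  t = 1
  v = 2
  a = 2
  b = 2
  return 2
After dead-code-elim (1 stmts):
  return 2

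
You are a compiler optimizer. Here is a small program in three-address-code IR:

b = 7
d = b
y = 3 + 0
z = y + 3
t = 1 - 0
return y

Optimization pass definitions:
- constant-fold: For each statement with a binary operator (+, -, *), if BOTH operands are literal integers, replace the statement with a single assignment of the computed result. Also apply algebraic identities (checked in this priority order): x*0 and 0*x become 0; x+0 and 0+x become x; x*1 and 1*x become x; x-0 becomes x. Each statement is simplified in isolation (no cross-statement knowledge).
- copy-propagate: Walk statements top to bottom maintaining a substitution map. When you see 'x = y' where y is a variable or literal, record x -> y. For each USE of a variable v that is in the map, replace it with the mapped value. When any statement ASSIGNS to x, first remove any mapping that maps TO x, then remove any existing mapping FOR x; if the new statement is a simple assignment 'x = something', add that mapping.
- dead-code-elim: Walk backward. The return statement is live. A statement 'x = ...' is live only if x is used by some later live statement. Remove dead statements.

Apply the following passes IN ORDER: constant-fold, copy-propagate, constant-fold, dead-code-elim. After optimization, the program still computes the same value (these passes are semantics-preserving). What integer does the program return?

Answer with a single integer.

Answer: 3

Derivation:
Initial IR:
  b = 7
  d = b
  y = 3 + 0
  z = y + 3
  t = 1 - 0
  return y
After constant-fold (6 stmts):
  b = 7
  d = b
  y = 3
  z = y + 3
  t = 1
  return y
After copy-propagate (6 stmts):
  b = 7
  d = 7
  y = 3
  z = 3 + 3
  t = 1
  return 3
After constant-fold (6 stmts):
  b = 7
  d = 7
  y = 3
  z = 6
  t = 1
  return 3
After dead-code-elim (1 stmts):
  return 3
Evaluate:
  b = 7  =>  b = 7
  d = b  =>  d = 7
  y = 3 + 0  =>  y = 3
  z = y + 3  =>  z = 6
  t = 1 - 0  =>  t = 1
  return y = 3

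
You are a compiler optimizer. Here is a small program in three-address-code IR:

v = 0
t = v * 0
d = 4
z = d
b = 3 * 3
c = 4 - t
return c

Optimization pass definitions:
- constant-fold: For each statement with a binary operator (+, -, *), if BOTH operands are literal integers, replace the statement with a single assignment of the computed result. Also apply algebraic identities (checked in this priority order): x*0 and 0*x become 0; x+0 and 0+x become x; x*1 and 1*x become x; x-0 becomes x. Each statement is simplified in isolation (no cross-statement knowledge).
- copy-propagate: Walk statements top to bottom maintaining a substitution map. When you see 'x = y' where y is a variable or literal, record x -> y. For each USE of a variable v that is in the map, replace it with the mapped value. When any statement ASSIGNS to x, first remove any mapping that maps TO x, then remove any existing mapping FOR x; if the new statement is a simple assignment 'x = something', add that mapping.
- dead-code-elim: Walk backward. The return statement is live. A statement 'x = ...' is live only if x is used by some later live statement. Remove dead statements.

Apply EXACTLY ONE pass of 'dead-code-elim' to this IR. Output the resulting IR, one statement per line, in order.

Answer: v = 0
t = v * 0
c = 4 - t
return c

Derivation:
Applying dead-code-elim statement-by-statement:
  [7] return c  -> KEEP (return); live=['c']
  [6] c = 4 - t  -> KEEP; live=['t']
  [5] b = 3 * 3  -> DEAD (b not live)
  [4] z = d  -> DEAD (z not live)
  [3] d = 4  -> DEAD (d not live)
  [2] t = v * 0  -> KEEP; live=['v']
  [1] v = 0  -> KEEP; live=[]
Result (4 stmts):
  v = 0
  t = v * 0
  c = 4 - t
  return c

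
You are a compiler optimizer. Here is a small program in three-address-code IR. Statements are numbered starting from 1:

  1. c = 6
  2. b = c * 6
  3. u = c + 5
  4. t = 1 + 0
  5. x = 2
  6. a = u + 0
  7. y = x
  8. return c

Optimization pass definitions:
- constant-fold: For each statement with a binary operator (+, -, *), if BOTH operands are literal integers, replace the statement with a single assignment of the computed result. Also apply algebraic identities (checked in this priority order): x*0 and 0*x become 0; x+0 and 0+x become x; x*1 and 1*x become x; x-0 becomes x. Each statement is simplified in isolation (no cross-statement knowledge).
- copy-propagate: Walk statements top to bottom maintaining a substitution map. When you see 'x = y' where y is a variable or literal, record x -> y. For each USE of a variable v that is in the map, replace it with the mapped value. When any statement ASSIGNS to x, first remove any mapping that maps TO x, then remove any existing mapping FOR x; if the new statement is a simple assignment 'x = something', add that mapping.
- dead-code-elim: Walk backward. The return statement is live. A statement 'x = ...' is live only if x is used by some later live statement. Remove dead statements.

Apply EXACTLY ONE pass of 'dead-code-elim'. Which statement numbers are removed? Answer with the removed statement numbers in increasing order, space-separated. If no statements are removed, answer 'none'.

Answer: 2 3 4 5 6 7

Derivation:
Backward liveness scan:
Stmt 1 'c = 6': KEEP (c is live); live-in = []
Stmt 2 'b = c * 6': DEAD (b not in live set ['c'])
Stmt 3 'u = c + 5': DEAD (u not in live set ['c'])
Stmt 4 't = 1 + 0': DEAD (t not in live set ['c'])
Stmt 5 'x = 2': DEAD (x not in live set ['c'])
Stmt 6 'a = u + 0': DEAD (a not in live set ['c'])
Stmt 7 'y = x': DEAD (y not in live set ['c'])
Stmt 8 'return c': KEEP (return); live-in = ['c']
Removed statement numbers: [2, 3, 4, 5, 6, 7]
Surviving IR:
  c = 6
  return c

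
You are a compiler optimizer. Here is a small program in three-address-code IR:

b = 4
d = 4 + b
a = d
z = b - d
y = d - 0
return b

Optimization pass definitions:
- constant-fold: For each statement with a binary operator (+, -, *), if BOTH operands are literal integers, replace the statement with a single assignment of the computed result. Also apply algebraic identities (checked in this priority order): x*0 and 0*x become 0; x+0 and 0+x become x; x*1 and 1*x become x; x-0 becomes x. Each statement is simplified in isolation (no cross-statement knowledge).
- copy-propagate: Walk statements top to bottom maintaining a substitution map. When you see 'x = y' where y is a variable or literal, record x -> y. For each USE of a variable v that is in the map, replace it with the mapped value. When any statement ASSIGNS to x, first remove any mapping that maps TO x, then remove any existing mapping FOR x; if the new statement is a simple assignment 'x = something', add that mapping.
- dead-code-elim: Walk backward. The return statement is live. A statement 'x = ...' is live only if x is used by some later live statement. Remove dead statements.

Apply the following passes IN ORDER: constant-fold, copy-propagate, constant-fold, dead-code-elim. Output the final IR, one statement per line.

Answer: return 4

Derivation:
Initial IR:
  b = 4
  d = 4 + b
  a = d
  z = b - d
  y = d - 0
  return b
After constant-fold (6 stmts):
  b = 4
  d = 4 + b
  a = d
  z = b - d
  y = d
  return b
After copy-propagate (6 stmts):
  b = 4
  d = 4 + 4
  a = d
  z = 4 - d
  y = d
  return 4
After constant-fold (6 stmts):
  b = 4
  d = 8
  a = d
  z = 4 - d
  y = d
  return 4
After dead-code-elim (1 stmts):
  return 4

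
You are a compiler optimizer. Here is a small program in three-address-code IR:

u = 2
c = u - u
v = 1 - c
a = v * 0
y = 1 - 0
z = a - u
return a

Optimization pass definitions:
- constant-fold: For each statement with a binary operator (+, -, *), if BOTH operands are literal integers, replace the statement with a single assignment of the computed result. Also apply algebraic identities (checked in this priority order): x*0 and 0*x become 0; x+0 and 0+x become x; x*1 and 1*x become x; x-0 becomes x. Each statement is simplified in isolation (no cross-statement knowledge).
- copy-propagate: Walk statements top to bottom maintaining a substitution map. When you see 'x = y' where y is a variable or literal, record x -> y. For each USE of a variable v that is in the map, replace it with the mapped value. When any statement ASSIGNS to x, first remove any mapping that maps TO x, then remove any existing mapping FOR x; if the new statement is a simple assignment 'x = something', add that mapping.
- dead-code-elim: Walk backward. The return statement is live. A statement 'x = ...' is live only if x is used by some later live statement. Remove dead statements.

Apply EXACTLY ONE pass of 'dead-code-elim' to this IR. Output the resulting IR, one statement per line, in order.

Applying dead-code-elim statement-by-statement:
  [7] return a  -> KEEP (return); live=['a']
  [6] z = a - u  -> DEAD (z not live)
  [5] y = 1 - 0  -> DEAD (y not live)
  [4] a = v * 0  -> KEEP; live=['v']
  [3] v = 1 - c  -> KEEP; live=['c']
  [2] c = u - u  -> KEEP; live=['u']
  [1] u = 2  -> KEEP; live=[]
Result (5 stmts):
  u = 2
  c = u - u
  v = 1 - c
  a = v * 0
  return a

Answer: u = 2
c = u - u
v = 1 - c
a = v * 0
return a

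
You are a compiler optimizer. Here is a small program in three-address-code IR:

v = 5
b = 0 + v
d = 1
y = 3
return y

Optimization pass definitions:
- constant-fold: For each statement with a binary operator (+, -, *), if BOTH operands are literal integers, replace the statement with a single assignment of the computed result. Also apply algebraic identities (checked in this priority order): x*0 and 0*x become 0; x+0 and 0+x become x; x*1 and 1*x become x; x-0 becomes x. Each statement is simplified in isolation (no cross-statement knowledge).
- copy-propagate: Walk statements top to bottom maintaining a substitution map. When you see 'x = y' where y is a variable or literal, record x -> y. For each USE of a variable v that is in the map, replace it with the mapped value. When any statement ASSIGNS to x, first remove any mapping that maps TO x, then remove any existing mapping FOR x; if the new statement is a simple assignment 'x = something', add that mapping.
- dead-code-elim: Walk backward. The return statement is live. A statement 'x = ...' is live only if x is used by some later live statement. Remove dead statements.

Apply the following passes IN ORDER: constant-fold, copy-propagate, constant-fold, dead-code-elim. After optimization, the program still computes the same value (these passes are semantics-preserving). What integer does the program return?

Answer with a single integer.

Initial IR:
  v = 5
  b = 0 + v
  d = 1
  y = 3
  return y
After constant-fold (5 stmts):
  v = 5
  b = v
  d = 1
  y = 3
  return y
After copy-propagate (5 stmts):
  v = 5
  b = 5
  d = 1
  y = 3
  return 3
After constant-fold (5 stmts):
  v = 5
  b = 5
  d = 1
  y = 3
  return 3
After dead-code-elim (1 stmts):
  return 3
Evaluate:
  v = 5  =>  v = 5
  b = 0 + v  =>  b = 5
  d = 1  =>  d = 1
  y = 3  =>  y = 3
  return y = 3

Answer: 3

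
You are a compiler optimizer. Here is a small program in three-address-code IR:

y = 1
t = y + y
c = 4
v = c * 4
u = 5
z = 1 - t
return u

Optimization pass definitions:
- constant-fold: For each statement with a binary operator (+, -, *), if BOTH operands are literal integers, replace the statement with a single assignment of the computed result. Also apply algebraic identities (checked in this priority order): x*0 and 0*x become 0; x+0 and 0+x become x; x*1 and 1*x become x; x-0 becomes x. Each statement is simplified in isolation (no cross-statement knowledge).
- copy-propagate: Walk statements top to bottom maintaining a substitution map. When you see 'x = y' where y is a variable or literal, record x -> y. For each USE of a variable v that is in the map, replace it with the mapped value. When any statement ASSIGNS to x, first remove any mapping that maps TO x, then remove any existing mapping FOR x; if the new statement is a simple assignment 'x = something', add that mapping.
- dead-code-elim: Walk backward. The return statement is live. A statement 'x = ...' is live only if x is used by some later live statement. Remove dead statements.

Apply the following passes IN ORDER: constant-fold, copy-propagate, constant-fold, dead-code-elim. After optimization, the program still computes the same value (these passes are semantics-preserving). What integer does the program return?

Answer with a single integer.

Answer: 5

Derivation:
Initial IR:
  y = 1
  t = y + y
  c = 4
  v = c * 4
  u = 5
  z = 1 - t
  return u
After constant-fold (7 stmts):
  y = 1
  t = y + y
  c = 4
  v = c * 4
  u = 5
  z = 1 - t
  return u
After copy-propagate (7 stmts):
  y = 1
  t = 1 + 1
  c = 4
  v = 4 * 4
  u = 5
  z = 1 - t
  return 5
After constant-fold (7 stmts):
  y = 1
  t = 2
  c = 4
  v = 16
  u = 5
  z = 1 - t
  return 5
After dead-code-elim (1 stmts):
  return 5
Evaluate:
  y = 1  =>  y = 1
  t = y + y  =>  t = 2
  c = 4  =>  c = 4
  v = c * 4  =>  v = 16
  u = 5  =>  u = 5
  z = 1 - t  =>  z = -1
  return u = 5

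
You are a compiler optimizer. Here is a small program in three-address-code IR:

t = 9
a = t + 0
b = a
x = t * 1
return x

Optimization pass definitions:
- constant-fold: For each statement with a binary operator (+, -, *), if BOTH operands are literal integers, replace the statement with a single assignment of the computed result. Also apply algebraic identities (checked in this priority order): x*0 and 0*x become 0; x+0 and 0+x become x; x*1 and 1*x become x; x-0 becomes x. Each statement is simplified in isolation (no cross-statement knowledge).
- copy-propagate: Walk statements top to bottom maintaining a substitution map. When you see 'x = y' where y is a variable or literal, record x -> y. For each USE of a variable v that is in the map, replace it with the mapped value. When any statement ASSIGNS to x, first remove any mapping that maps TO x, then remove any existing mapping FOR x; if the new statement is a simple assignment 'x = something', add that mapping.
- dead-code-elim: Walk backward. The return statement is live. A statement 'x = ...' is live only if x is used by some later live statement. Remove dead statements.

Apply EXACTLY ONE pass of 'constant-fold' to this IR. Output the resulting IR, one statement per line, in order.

Applying constant-fold statement-by-statement:
  [1] t = 9  (unchanged)
  [2] a = t + 0  -> a = t
  [3] b = a  (unchanged)
  [4] x = t * 1  -> x = t
  [5] return x  (unchanged)
Result (5 stmts):
  t = 9
  a = t
  b = a
  x = t
  return x

Answer: t = 9
a = t
b = a
x = t
return x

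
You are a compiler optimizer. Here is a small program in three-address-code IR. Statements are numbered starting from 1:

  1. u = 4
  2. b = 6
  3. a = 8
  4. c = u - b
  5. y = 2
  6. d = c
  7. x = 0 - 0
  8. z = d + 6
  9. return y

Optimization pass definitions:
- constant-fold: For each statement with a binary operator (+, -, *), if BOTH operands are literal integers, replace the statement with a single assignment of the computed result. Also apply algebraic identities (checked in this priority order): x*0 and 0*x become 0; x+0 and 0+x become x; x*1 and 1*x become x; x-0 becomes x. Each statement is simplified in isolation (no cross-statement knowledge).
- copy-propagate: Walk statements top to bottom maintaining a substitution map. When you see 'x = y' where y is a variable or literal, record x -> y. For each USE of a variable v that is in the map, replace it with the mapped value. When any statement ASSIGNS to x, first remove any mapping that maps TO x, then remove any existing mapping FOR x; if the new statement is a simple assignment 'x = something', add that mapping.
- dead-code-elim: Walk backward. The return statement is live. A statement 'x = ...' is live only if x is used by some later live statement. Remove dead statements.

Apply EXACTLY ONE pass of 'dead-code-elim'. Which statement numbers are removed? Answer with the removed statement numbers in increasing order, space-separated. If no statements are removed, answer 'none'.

Backward liveness scan:
Stmt 1 'u = 4': DEAD (u not in live set [])
Stmt 2 'b = 6': DEAD (b not in live set [])
Stmt 3 'a = 8': DEAD (a not in live set [])
Stmt 4 'c = u - b': DEAD (c not in live set [])
Stmt 5 'y = 2': KEEP (y is live); live-in = []
Stmt 6 'd = c': DEAD (d not in live set ['y'])
Stmt 7 'x = 0 - 0': DEAD (x not in live set ['y'])
Stmt 8 'z = d + 6': DEAD (z not in live set ['y'])
Stmt 9 'return y': KEEP (return); live-in = ['y']
Removed statement numbers: [1, 2, 3, 4, 6, 7, 8]
Surviving IR:
  y = 2
  return y

Answer: 1 2 3 4 6 7 8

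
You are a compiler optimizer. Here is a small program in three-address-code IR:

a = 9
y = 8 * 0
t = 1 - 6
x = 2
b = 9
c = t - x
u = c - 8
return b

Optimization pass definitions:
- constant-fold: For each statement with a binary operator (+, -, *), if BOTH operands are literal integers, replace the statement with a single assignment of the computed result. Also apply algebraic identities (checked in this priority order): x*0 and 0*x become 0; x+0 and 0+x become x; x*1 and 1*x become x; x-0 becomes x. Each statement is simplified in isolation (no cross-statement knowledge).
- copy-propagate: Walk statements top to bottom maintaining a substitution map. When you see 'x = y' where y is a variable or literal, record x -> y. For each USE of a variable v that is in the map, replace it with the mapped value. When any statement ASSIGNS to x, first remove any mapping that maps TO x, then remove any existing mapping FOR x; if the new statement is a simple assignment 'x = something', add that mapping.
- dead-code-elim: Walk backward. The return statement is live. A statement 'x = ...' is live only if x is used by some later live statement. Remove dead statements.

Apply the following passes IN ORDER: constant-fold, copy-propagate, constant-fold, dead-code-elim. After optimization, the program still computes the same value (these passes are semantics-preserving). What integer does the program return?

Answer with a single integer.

Answer: 9

Derivation:
Initial IR:
  a = 9
  y = 8 * 0
  t = 1 - 6
  x = 2
  b = 9
  c = t - x
  u = c - 8
  return b
After constant-fold (8 stmts):
  a = 9
  y = 0
  t = -5
  x = 2
  b = 9
  c = t - x
  u = c - 8
  return b
After copy-propagate (8 stmts):
  a = 9
  y = 0
  t = -5
  x = 2
  b = 9
  c = -5 - 2
  u = c - 8
  return 9
After constant-fold (8 stmts):
  a = 9
  y = 0
  t = -5
  x = 2
  b = 9
  c = -7
  u = c - 8
  return 9
After dead-code-elim (1 stmts):
  return 9
Evaluate:
  a = 9  =>  a = 9
  y = 8 * 0  =>  y = 0
  t = 1 - 6  =>  t = -5
  x = 2  =>  x = 2
  b = 9  =>  b = 9
  c = t - x  =>  c = -7
  u = c - 8  =>  u = -15
  return b = 9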